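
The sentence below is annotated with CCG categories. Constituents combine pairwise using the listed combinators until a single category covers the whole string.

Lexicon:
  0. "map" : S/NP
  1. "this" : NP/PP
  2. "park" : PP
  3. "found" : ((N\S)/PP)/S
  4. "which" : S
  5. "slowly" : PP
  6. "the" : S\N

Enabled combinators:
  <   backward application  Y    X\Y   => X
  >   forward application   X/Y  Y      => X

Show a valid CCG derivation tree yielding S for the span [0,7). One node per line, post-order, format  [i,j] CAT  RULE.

[0,1] S/NP  lex  "map"
[1,2] NP/PP  lex  "this"
[2,3] PP  lex  "park"
[1,3] NP  >  k=2
[0,3] S  >  k=1
[3,4] ((N\S)/PP)/S  lex  "found"
[4,5] S  lex  "which"
[3,5] (N\S)/PP  >  k=4
[5,6] PP  lex  "slowly"
[3,6] N\S  >  k=5
[0,6] N  <  k=3
[6,7] S\N  lex  "the"
[0,7] S  <  k=6

[0,7] S   <
  [0,6] N   <
    [0,3] S   >
      [0,1] "map" : S/NP
      [1,3] NP   >
        [1,2] "this" : NP/PP
        [2,3] "park" : PP
    [3,6] N\S   >
      [3,5] (N\S)/PP   >
        [3,4] "found" : ((N\S)/PP)/S
        [4,5] "which" : S
      [5,6] "slowly" : PP
  [6,7] "the" : S\N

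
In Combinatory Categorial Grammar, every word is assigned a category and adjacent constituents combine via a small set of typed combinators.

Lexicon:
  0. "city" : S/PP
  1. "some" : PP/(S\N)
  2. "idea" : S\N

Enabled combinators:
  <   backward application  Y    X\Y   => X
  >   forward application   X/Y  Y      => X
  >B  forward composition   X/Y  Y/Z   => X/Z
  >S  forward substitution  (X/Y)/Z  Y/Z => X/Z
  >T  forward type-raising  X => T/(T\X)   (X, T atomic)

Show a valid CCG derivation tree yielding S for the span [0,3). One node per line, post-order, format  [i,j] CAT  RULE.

[0,3] S   >
  [0,1] "city" : S/PP
  [1,3] PP   >
    [1,2] "some" : PP/(S\N)
    [2,3] "idea" : S\N

[0,1] S/PP  lex  "city"
[1,2] PP/(S\N)  lex  "some"
[2,3] S\N  lex  "idea"
[1,3] PP  >  k=2
[0,3] S  >  k=1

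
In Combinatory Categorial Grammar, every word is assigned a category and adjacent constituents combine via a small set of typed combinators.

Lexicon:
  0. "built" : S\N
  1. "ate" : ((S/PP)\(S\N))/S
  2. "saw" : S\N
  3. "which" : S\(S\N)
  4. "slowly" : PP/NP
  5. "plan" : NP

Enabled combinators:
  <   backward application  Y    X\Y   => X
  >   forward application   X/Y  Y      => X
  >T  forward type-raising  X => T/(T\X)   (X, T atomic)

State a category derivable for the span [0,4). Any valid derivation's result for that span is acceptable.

[0,6] S   >
  [0,4] S/PP   <
    [0,1] "built" : S\N
    [1,4] (S/PP)\(S\N)   >
      [1,2] "ate" : ((S/PP)\(S\N))/S
      [2,4] S   <
        [2,3] "saw" : S\N
        [3,4] "which" : S\(S\N)
  [4,6] PP   >
    [4,5] "slowly" : PP/NP
    [5,6] "plan" : NP

S/PP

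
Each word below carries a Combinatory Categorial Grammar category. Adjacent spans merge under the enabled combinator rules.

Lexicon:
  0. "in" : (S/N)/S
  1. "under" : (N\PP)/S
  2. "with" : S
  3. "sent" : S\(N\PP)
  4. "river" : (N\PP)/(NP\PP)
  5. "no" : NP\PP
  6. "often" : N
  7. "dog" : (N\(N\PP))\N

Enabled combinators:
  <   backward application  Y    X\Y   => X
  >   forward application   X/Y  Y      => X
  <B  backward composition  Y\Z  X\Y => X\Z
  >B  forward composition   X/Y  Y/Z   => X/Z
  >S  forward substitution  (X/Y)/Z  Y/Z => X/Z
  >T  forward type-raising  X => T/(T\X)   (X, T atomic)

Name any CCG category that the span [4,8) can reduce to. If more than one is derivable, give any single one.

N

[0,8] S   >
  [0,4] S/N   >
    [0,1] "in" : (S/N)/S
    [1,4] S   <
      [1,3] N\PP   >
        [1,2] "under" : (N\PP)/S
        [2,3] "with" : S
      [3,4] "sent" : S\(N\PP)
  [4,8] N   <
    [4,6] N\PP   >
      [4,5] "river" : (N\PP)/(NP\PP)
      [5,6] "no" : NP\PP
    [6,8] N\(N\PP)   <
      [6,7] "often" : N
      [7,8] "dog" : (N\(N\PP))\N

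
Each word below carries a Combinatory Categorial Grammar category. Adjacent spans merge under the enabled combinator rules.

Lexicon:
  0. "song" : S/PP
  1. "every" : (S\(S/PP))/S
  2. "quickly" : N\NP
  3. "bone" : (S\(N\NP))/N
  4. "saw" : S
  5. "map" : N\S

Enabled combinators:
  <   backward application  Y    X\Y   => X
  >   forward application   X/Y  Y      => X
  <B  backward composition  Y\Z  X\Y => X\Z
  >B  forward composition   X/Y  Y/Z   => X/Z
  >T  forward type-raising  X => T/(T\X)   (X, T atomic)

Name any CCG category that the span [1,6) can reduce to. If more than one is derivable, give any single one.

[0,6] S   <
  [0,1] "song" : S/PP
  [1,6] S\(S/PP)   >
    [1,2] "every" : (S\(S/PP))/S
    [2,6] S   <
      [2,3] "quickly" : N\NP
      [3,6] S\(N\NP)   >
        [3,4] "bone" : (S\(N\NP))/N
        [4,6] N   >
          [4,5] N/(N\S)   >T
            [4,5] "saw" : S
          [5,6] "map" : N\S

S\(S/PP)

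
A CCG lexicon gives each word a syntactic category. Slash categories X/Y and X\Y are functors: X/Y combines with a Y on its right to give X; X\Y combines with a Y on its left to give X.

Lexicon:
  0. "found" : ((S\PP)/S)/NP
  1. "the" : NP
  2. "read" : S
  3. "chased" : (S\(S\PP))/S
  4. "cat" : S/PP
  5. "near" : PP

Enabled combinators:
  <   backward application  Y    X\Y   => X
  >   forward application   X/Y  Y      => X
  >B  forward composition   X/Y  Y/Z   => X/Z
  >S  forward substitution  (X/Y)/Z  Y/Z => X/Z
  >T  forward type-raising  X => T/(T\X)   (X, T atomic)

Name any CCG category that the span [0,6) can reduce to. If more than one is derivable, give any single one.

S

[0,6] S   <
  [0,3] S\PP   >
    [0,2] (S\PP)/S   >
      [0,1] "found" : ((S\PP)/S)/NP
      [1,2] "the" : NP
    [2,3] "read" : S
  [3,6] S\(S\PP)   >
    [3,4] "chased" : (S\(S\PP))/S
    [4,6] S   >
      [4,5] "cat" : S/PP
      [5,6] "near" : PP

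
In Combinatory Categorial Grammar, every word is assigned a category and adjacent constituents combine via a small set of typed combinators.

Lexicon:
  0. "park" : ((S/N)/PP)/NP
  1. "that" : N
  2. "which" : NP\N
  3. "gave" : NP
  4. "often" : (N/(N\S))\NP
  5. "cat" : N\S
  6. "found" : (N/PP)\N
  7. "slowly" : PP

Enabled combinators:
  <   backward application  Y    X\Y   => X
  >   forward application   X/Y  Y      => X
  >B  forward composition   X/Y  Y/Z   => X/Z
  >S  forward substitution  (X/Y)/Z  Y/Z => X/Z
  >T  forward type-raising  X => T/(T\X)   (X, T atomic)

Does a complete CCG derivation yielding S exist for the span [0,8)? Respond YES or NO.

[0,8] S   >
  [0,7] S/PP   >S
    [0,3] (S/N)/PP   >
      [0,1] "park" : ((S/N)/PP)/NP
      [1,3] NP   <
        [1,2] "that" : N
        [2,3] "which" : NP\N
    [3,7] N/PP   <
      [3,6] N   >
        [3,5] N/(N\S)   <
          [3,4] "gave" : NP
          [4,5] "often" : (N/(N\S))\NP
        [5,6] "cat" : N\S
      [6,7] "found" : (N/PP)\N
  [7,8] "slowly" : PP

YES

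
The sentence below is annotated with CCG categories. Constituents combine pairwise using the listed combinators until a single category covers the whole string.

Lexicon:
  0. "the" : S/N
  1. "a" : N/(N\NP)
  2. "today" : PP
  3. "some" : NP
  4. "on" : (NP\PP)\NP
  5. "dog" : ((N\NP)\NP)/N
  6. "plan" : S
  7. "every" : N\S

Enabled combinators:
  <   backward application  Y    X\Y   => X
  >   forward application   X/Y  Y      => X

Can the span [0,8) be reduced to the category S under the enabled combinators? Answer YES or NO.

YES

[0,8] S   >
  [0,1] "the" : S/N
  [1,8] N   >
    [1,2] "a" : N/(N\NP)
    [2,8] N\NP   <
      [2,5] NP   <
        [2,3] "today" : PP
        [3,5] NP\PP   <
          [3,4] "some" : NP
          [4,5] "on" : (NP\PP)\NP
      [5,8] (N\NP)\NP   >
        [5,6] "dog" : ((N\NP)\NP)/N
        [6,8] N   <
          [6,7] "plan" : S
          [7,8] "every" : N\S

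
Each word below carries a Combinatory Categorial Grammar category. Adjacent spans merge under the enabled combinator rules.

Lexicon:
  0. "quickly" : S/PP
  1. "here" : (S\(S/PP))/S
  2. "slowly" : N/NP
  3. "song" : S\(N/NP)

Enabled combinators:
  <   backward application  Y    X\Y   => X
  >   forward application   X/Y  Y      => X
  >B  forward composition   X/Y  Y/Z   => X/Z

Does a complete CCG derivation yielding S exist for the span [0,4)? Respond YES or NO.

[0,4] S   <
  [0,1] "quickly" : S/PP
  [1,4] S\(S/PP)   >
    [1,2] "here" : (S\(S/PP))/S
    [2,4] S   <
      [2,3] "slowly" : N/NP
      [3,4] "song" : S\(N/NP)

YES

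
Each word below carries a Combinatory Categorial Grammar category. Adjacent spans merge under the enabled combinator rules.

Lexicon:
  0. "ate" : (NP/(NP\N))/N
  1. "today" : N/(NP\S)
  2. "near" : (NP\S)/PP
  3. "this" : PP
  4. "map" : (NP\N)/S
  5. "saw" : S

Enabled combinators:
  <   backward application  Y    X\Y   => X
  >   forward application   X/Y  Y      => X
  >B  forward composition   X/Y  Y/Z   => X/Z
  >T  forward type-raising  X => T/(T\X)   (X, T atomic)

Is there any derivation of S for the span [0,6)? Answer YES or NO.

NO

(NP/(NP\N))/N N/(NP\S) (NP\S)/PP PP (NP\N)/S S
CKY chart[0,6] = {(NP/(NP\N))/(N\NP), N/(N\NP), NP, NP/(NP\NP), NP/(S\S), PP/(PP\NP), S/(S\NP)}; S ∉ chart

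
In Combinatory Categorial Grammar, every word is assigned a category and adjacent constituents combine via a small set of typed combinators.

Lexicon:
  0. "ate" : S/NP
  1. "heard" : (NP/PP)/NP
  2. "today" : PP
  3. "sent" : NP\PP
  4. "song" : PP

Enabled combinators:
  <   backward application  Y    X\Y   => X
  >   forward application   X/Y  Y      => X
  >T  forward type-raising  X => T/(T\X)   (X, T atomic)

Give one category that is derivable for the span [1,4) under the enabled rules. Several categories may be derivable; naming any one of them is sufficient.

[0,5] S   >
  [0,1] "ate" : S/NP
  [1,5] NP   >
    [1,4] NP/PP   >
      [1,2] "heard" : (NP/PP)/NP
      [2,4] NP   >
        [2,3] NP/(NP\PP)   >T
          [2,3] "today" : PP
        [3,4] "sent" : NP\PP
    [4,5] "song" : PP

NP/PP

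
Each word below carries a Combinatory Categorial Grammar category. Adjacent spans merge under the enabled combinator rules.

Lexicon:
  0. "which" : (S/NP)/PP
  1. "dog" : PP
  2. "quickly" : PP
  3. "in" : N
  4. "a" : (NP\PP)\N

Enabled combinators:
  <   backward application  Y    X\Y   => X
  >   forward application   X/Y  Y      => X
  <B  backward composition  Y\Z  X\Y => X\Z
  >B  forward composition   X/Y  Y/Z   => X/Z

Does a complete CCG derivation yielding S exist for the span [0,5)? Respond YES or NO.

[0,5] S   >
  [0,2] S/NP   >
    [0,1] "which" : (S/NP)/PP
    [1,2] "dog" : PP
  [2,5] NP   <
    [2,3] "quickly" : PP
    [3,5] NP\PP   <
      [3,4] "in" : N
      [4,5] "a" : (NP\PP)\N

YES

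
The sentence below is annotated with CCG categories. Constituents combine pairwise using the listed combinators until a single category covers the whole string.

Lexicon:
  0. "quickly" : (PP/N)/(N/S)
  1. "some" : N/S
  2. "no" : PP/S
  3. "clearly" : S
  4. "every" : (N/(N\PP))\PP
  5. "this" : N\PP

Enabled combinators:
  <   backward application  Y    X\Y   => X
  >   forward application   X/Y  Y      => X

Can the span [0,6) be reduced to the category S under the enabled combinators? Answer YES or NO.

NO

(PP/N)/(N/S) N/S PP/S S (N/(N\PP))\PP N\PP
CKY chart[0,6] = {PP}; S ∉ chart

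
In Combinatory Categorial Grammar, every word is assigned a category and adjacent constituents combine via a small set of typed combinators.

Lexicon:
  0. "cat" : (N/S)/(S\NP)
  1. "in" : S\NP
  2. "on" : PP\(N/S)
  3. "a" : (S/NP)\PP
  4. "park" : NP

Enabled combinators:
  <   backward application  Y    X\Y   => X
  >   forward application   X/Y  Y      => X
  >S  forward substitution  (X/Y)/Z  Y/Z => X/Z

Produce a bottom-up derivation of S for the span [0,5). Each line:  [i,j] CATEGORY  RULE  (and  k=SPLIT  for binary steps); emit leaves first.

[0,5] S   >
  [0,4] S/NP   <
    [0,3] PP   <
      [0,2] N/S   >
        [0,1] "cat" : (N/S)/(S\NP)
        [1,2] "in" : S\NP
      [2,3] "on" : PP\(N/S)
    [3,4] "a" : (S/NP)\PP
  [4,5] "park" : NP

[0,1] (N/S)/(S\NP)  lex  "cat"
[1,2] S\NP  lex  "in"
[0,2] N/S  >  k=1
[2,3] PP\(N/S)  lex  "on"
[0,3] PP  <  k=2
[3,4] (S/NP)\PP  lex  "a"
[0,4] S/NP  <  k=3
[4,5] NP  lex  "park"
[0,5] S  >  k=4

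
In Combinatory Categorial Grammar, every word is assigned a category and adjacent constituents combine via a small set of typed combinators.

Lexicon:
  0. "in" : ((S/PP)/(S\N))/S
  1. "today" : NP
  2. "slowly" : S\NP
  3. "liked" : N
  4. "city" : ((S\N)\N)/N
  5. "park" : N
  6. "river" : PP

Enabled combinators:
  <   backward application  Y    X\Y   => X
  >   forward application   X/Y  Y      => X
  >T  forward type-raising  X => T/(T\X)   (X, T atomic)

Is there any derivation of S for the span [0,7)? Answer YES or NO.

YES

[0,7] S   >
  [0,6] S/PP   >
    [0,3] (S/PP)/(S\N)   >
      [0,1] "in" : ((S/PP)/(S\N))/S
      [1,3] S   <
        [1,2] "today" : NP
        [2,3] "slowly" : S\NP
    [3,6] S\N   <
      [3,4] "liked" : N
      [4,6] (S\N)\N   >
        [4,5] "city" : ((S\N)\N)/N
        [5,6] "park" : N
  [6,7] "river" : PP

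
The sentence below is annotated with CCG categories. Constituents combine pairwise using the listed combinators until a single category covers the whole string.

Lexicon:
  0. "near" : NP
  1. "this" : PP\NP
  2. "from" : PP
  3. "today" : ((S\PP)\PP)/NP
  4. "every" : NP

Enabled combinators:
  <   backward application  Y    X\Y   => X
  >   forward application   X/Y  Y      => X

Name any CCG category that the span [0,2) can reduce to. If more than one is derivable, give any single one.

[0,5] S   <
  [0,2] PP   <
    [0,1] "near" : NP
    [1,2] "this" : PP\NP
  [2,5] S\PP   <
    [2,3] "from" : PP
    [3,5] (S\PP)\PP   >
      [3,4] "today" : ((S\PP)\PP)/NP
      [4,5] "every" : NP

PP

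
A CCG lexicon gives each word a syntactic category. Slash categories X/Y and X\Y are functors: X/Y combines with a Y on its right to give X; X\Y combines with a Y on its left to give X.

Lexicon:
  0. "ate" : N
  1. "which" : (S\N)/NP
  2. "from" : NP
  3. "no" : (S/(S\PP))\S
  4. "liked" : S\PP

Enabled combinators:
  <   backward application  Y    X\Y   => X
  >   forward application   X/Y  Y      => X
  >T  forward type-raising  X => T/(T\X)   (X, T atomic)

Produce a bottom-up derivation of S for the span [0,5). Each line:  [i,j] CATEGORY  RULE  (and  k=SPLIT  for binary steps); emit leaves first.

[0,1] N  lex  "ate"
[0,1] S/(S\N)  >T
[1,2] (S\N)/NP  lex  "which"
[2,3] NP  lex  "from"
[1,3] S\N  >  k=2
[0,3] S  >  k=1
[3,4] (S/(S\PP))\S  lex  "no"
[0,4] S/(S\PP)  <  k=3
[4,5] S\PP  lex  "liked"
[0,5] S  >  k=4

[0,5] S   >
  [0,4] S/(S\PP)   <
    [0,3] S   >
      [0,1] S/(S\N)   >T
        [0,1] "ate" : N
      [1,3] S\N   >
        [1,2] "which" : (S\N)/NP
        [2,3] "from" : NP
    [3,4] "no" : (S/(S\PP))\S
  [4,5] "liked" : S\PP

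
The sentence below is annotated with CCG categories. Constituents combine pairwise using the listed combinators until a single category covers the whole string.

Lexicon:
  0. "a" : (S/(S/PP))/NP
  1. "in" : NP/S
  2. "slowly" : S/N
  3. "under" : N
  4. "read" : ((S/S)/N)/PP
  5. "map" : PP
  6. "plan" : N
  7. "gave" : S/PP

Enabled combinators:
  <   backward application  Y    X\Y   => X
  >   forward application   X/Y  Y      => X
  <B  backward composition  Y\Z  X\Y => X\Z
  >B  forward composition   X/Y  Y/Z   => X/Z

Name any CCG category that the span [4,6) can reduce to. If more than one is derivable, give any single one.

[0,8] S   >
  [0,4] S/(S/PP)   >
    [0,1] "a" : (S/(S/PP))/NP
    [1,4] NP   >
      [1,3] NP/N   >B
        [1,2] "in" : NP/S
        [2,3] "slowly" : S/N
      [3,4] "under" : N
  [4,8] S/PP   >B
    [4,7] S/S   >
      [4,6] (S/S)/N   >
        [4,5] "read" : ((S/S)/N)/PP
        [5,6] "map" : PP
      [6,7] "plan" : N
    [7,8] "gave" : S/PP

(S/S)/N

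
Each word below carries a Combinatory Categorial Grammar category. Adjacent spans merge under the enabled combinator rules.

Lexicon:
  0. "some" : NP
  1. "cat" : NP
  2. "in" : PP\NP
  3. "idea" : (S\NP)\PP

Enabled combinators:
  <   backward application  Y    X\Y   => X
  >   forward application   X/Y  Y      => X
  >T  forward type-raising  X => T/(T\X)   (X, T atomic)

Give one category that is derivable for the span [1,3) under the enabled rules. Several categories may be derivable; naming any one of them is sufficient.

PP

[0,4] S   <
  [0,1] "some" : NP
  [1,4] S\NP   <
    [1,3] PP   <
      [1,2] "cat" : NP
      [2,3] "in" : PP\NP
    [3,4] "idea" : (S\NP)\PP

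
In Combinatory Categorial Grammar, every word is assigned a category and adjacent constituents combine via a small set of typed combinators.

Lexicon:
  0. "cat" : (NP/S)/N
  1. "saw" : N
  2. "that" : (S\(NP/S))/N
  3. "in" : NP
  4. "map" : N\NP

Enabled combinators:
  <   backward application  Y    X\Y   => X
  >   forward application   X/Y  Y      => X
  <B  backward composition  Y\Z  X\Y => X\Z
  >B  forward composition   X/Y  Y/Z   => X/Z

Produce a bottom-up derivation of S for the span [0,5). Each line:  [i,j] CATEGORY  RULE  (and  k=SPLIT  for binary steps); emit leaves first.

[0,1] (NP/S)/N  lex  "cat"
[1,2] N  lex  "saw"
[0,2] NP/S  >  k=1
[2,3] (S\(NP/S))/N  lex  "that"
[3,4] NP  lex  "in"
[4,5] N\NP  lex  "map"
[3,5] N  <  k=4
[2,5] S\(NP/S)  >  k=3
[0,5] S  <  k=2

[0,5] S   <
  [0,2] NP/S   >
    [0,1] "cat" : (NP/S)/N
    [1,2] "saw" : N
  [2,5] S\(NP/S)   >
    [2,3] "that" : (S\(NP/S))/N
    [3,5] N   <
      [3,4] "in" : NP
      [4,5] "map" : N\NP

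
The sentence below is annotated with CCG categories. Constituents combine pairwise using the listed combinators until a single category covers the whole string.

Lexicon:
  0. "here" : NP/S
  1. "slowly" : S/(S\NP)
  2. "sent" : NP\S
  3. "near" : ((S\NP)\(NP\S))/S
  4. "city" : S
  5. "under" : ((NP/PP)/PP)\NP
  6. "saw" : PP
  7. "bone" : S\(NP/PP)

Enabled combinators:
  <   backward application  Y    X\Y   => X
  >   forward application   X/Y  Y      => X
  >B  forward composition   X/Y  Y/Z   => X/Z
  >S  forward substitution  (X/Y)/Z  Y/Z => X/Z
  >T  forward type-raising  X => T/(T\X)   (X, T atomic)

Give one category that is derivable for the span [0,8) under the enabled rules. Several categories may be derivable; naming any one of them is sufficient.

[0,8] S   <
  [0,7] NP/PP   >
    [0,6] (NP/PP)/PP   <
      [0,5] NP   >
        [0,1] "here" : NP/S
        [1,5] S   >
          [1,2] "slowly" : S/(S\NP)
          [2,5] S\NP   <
            [2,3] "sent" : NP\S
            [3,5] (S\NP)\(NP\S)   >
              [3,4] "near" : ((S\NP)\(NP\S))/S
              [4,5] "city" : S
      [5,6] "under" : ((NP/PP)/PP)\NP
    [6,7] "saw" : PP
  [7,8] "bone" : S\(NP/PP)

S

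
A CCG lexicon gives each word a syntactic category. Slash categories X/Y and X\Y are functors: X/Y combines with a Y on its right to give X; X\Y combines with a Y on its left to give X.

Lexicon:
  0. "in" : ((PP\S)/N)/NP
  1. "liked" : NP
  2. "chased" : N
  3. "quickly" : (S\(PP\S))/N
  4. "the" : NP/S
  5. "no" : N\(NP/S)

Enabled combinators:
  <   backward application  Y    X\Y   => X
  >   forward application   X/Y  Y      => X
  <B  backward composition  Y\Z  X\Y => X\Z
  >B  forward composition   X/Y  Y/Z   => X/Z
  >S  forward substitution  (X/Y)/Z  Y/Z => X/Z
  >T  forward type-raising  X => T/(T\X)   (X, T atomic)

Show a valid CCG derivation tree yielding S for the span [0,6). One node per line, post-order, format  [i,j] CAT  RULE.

[0,1] ((PP\S)/N)/NP  lex  "in"
[1,2] NP  lex  "liked"
[0,2] (PP\S)/N  >  k=1
[2,3] N  lex  "chased"
[0,3] PP\S  >  k=2
[3,4] (S\(PP\S))/N  lex  "quickly"
[4,5] NP/S  lex  "the"
[5,6] N\(NP/S)  lex  "no"
[4,6] N  <  k=5
[3,6] S\(PP\S)  >  k=4
[0,6] S  <  k=3

[0,6] S   <
  [0,3] PP\S   >
    [0,2] (PP\S)/N   >
      [0,1] "in" : ((PP\S)/N)/NP
      [1,2] "liked" : NP
    [2,3] "chased" : N
  [3,6] S\(PP\S)   >
    [3,4] "quickly" : (S\(PP\S))/N
    [4,6] N   <
      [4,5] "the" : NP/S
      [5,6] "no" : N\(NP/S)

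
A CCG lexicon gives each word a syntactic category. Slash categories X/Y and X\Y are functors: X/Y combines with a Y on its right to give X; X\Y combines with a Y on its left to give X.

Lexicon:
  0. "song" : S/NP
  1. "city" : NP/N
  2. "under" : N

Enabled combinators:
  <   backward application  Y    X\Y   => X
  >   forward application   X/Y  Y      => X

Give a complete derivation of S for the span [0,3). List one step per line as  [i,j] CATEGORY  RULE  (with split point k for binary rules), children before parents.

[0,1] S/NP  lex  "song"
[1,2] NP/N  lex  "city"
[2,3] N  lex  "under"
[1,3] NP  >  k=2
[0,3] S  >  k=1

[0,3] S   >
  [0,1] "song" : S/NP
  [1,3] NP   >
    [1,2] "city" : NP/N
    [2,3] "under" : N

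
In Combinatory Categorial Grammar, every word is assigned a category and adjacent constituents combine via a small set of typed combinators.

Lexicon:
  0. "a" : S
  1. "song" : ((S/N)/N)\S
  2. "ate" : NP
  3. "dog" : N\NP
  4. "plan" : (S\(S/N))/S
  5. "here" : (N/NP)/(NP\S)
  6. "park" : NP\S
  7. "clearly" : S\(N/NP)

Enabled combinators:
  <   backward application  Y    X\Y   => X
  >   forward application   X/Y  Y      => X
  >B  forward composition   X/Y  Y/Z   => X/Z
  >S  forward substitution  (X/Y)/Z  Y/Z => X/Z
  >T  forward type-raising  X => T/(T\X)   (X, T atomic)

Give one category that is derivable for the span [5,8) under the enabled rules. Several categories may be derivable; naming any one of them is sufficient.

[0,8] S   <
  [0,4] S/N   >
    [0,2] (S/N)/N   <
      [0,1] "a" : S
      [1,2] "song" : ((S/N)/N)\S
    [2,4] N   <
      [2,3] "ate" : NP
      [3,4] "dog" : N\NP
  [4,8] S\(S/N)   >
    [4,5] "plan" : (S\(S/N))/S
    [5,8] S   <
      [5,7] N/NP   >
        [5,6] "here" : (N/NP)/(NP\S)
        [6,7] "park" : NP\S
      [7,8] "clearly" : S\(N/NP)

S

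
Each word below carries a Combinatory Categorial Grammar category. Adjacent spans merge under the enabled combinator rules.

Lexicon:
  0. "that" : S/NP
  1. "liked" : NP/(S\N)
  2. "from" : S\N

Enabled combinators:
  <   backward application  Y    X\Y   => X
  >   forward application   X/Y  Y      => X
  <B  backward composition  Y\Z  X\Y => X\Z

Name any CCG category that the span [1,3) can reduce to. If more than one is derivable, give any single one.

[0,3] S   >
  [0,1] "that" : S/NP
  [1,3] NP   >
    [1,2] "liked" : NP/(S\N)
    [2,3] "from" : S\N

NP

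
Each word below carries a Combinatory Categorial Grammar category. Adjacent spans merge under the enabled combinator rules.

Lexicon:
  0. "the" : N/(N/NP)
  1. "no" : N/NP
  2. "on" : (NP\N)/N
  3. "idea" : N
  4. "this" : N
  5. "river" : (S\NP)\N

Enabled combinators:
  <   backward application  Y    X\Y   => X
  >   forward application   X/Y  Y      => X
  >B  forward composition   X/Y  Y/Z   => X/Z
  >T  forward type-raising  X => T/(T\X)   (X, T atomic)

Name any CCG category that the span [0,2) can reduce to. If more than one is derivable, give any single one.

N

[0,6] S   <
  [0,4] NP   <
    [0,2] N   >
      [0,1] "the" : N/(N/NP)
      [1,2] "no" : N/NP
    [2,4] NP\N   >
      [2,3] "on" : (NP\N)/N
      [3,4] "idea" : N
  [4,6] S\NP   <
    [4,5] "this" : N
    [5,6] "river" : (S\NP)\N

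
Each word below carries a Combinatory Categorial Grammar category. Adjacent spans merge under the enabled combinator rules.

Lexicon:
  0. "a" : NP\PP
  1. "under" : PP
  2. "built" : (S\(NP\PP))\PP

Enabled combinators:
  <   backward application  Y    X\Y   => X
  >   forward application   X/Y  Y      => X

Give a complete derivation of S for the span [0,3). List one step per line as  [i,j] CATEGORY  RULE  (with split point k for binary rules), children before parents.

[0,1] NP\PP  lex  "a"
[1,2] PP  lex  "under"
[2,3] (S\(NP\PP))\PP  lex  "built"
[1,3] S\(NP\PP)  <  k=2
[0,3] S  <  k=1

[0,3] S   <
  [0,1] "a" : NP\PP
  [1,3] S\(NP\PP)   <
    [1,2] "under" : PP
    [2,3] "built" : (S\(NP\PP))\PP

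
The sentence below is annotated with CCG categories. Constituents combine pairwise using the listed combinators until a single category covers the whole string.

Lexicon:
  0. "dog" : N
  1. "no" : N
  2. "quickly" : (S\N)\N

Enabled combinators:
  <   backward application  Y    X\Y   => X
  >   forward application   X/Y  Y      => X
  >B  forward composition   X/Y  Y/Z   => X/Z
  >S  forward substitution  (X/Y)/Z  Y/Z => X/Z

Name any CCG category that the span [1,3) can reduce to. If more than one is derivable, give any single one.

[0,3] S   <
  [0,1] "dog" : N
  [1,3] S\N   <
    [1,2] "no" : N
    [2,3] "quickly" : (S\N)\N

S\N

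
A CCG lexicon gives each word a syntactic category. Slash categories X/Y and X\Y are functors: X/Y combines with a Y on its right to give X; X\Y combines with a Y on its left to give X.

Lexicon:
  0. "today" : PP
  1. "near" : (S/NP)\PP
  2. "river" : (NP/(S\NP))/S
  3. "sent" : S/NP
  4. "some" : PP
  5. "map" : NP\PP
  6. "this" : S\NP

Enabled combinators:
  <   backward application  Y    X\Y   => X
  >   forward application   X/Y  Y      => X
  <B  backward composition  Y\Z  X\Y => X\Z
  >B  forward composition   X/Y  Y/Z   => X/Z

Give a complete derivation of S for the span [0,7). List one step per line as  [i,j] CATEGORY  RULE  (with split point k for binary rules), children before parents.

[0,7] S   >
  [0,2] S/NP   <
    [0,1] "today" : PP
    [1,2] "near" : (S/NP)\PP
  [2,7] NP   >
    [2,6] NP/(S\NP)   >
      [2,3] "river" : (NP/(S\NP))/S
      [3,6] S   >
        [3,4] "sent" : S/NP
        [4,6] NP   <
          [4,5] "some" : PP
          [5,6] "map" : NP\PP
    [6,7] "this" : S\NP

[0,1] PP  lex  "today"
[1,2] (S/NP)\PP  lex  "near"
[0,2] S/NP  <  k=1
[2,3] (NP/(S\NP))/S  lex  "river"
[3,4] S/NP  lex  "sent"
[4,5] PP  lex  "some"
[5,6] NP\PP  lex  "map"
[4,6] NP  <  k=5
[3,6] S  >  k=4
[2,6] NP/(S\NP)  >  k=3
[6,7] S\NP  lex  "this"
[2,7] NP  >  k=6
[0,7] S  >  k=2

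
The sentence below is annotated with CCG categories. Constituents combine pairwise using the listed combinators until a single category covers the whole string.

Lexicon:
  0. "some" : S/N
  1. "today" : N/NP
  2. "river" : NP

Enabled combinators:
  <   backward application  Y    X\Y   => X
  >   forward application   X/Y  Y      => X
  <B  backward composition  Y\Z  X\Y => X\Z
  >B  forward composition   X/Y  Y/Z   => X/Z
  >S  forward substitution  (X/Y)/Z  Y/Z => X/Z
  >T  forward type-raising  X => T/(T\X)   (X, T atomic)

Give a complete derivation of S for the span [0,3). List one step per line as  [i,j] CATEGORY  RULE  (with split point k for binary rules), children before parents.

[0,1] S/N  lex  "some"
[1,2] N/NP  lex  "today"
[2,3] NP  lex  "river"
[1,3] N  >  k=2
[0,3] S  >  k=1

[0,3] S   >
  [0,1] "some" : S/N
  [1,3] N   >
    [1,2] "today" : N/NP
    [2,3] "river" : NP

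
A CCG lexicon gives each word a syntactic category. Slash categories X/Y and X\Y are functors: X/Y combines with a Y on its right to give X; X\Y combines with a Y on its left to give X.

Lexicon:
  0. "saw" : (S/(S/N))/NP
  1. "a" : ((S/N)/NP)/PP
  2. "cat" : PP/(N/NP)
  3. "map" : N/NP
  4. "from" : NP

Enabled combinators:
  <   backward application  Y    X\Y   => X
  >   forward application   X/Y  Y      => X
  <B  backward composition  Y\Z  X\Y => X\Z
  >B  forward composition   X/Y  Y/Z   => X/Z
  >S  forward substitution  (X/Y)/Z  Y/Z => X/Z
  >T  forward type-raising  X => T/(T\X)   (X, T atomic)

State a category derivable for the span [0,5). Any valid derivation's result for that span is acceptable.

S

[0,5] S   >
  [0,4] S/NP   >S
    [0,1] "saw" : (S/(S/N))/NP
    [1,4] (S/N)/NP   >
      [1,2] "a" : ((S/N)/NP)/PP
      [2,4] PP   >
        [2,3] "cat" : PP/(N/NP)
        [3,4] "map" : N/NP
  [4,5] "from" : NP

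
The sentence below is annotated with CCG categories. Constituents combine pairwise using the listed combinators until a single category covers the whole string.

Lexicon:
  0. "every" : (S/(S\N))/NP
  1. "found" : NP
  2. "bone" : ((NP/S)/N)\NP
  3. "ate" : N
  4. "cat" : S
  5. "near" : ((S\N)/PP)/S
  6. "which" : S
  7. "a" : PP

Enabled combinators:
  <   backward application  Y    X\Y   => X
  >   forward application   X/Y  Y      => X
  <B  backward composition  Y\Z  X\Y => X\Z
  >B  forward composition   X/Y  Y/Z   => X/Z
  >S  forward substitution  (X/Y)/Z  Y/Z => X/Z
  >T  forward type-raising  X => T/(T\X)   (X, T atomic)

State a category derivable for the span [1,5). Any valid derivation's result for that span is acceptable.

[0,8] S   >
  [0,5] S/(S\N)   >
    [0,1] "every" : (S/(S\N))/NP
    [1,5] NP   >
      [1,4] NP/S   >
        [1,3] (NP/S)/N   <
          [1,2] "found" : NP
          [2,3] "bone" : ((NP/S)/N)\NP
        [3,4] "ate" : N
      [4,5] "cat" : S
  [5,8] S\N   >
    [5,7] (S\N)/PP   >
      [5,6] "near" : ((S\N)/PP)/S
      [6,7] "which" : S
    [7,8] "a" : PP

NP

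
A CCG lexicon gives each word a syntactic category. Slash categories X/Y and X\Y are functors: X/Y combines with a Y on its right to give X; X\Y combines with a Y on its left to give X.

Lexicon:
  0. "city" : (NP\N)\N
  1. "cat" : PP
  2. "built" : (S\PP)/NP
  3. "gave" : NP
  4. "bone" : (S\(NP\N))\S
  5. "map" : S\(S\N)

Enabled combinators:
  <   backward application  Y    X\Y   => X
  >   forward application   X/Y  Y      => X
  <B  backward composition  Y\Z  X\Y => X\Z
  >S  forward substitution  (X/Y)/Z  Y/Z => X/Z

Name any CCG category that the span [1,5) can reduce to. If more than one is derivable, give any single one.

[0,6] S   <
  [0,5] S\N   <B
    [0,1] "city" : (NP\N)\N
    [1,5] S\(NP\N)   <
      [1,4] S   <
        [1,2] "cat" : PP
        [2,4] S\PP   >
          [2,3] "built" : (S\PP)/NP
          [3,4] "gave" : NP
      [4,5] "bone" : (S\(NP\N))\S
  [5,6] "map" : S\(S\N)

S\(NP\N)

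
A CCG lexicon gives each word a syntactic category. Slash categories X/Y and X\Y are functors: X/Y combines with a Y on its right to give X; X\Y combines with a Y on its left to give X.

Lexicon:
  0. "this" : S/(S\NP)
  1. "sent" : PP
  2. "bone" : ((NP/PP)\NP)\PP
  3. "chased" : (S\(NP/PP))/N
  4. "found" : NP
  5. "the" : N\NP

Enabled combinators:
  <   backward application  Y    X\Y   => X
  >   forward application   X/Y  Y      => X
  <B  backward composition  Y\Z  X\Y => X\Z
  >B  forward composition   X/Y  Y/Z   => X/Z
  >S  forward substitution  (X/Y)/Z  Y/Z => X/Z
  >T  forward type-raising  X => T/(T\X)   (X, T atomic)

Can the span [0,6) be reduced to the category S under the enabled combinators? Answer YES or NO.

YES

[0,6] S   >
  [0,1] "this" : S/(S\NP)
  [1,6] S\NP   <B
    [1,3] (NP/PP)\NP   <
      [1,2] "sent" : PP
      [2,3] "bone" : ((NP/PP)\NP)\PP
    [3,6] S\(NP/PP)   >
      [3,4] "chased" : (S\(NP/PP))/N
      [4,6] N   >
        [4,5] N/(N\NP)   >T
          [4,5] "found" : NP
        [5,6] "the" : N\NP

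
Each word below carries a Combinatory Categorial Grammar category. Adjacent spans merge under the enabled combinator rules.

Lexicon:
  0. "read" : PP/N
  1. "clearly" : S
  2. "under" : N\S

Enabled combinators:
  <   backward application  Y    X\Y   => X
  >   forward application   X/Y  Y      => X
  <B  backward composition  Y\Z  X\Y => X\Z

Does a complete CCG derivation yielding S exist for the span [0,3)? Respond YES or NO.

PP/N S N\S
CKY chart[0,3] = {PP}; S ∉ chart

NO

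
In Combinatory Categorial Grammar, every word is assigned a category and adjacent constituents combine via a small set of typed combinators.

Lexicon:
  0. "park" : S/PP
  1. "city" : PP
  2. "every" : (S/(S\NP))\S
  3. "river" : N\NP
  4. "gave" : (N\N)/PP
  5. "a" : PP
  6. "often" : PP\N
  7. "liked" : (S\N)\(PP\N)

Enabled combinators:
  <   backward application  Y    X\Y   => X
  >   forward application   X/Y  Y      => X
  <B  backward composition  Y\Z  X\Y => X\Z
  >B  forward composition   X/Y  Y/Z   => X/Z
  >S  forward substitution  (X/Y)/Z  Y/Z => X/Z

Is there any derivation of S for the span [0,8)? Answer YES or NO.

YES

[0,8] S   >
  [0,3] S/(S\NP)   <
    [0,2] S   >
      [0,1] "park" : S/PP
      [1,2] "city" : PP
    [2,3] "every" : (S/(S\NP))\S
  [3,8] S\NP   <B
    [3,4] "river" : N\NP
    [4,8] S\N   <
      [4,7] PP\N   <B
        [4,6] N\N   >
          [4,5] "gave" : (N\N)/PP
          [5,6] "a" : PP
        [6,7] "often" : PP\N
      [7,8] "liked" : (S\N)\(PP\N)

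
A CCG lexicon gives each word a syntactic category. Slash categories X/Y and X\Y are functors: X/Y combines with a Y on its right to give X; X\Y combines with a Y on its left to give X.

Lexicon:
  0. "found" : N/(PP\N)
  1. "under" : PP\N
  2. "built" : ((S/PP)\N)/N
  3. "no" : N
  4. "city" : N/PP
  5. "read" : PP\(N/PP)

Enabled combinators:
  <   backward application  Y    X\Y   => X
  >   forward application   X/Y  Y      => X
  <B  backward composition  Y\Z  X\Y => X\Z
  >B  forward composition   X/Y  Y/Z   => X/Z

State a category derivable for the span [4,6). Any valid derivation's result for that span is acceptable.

PP

[0,6] S   >
  [0,4] S/PP   <
    [0,2] N   >
      [0,1] "found" : N/(PP\N)
      [1,2] "under" : PP\N
    [2,4] (S/PP)\N   >
      [2,3] "built" : ((S/PP)\N)/N
      [3,4] "no" : N
  [4,6] PP   <
    [4,5] "city" : N/PP
    [5,6] "read" : PP\(N/PP)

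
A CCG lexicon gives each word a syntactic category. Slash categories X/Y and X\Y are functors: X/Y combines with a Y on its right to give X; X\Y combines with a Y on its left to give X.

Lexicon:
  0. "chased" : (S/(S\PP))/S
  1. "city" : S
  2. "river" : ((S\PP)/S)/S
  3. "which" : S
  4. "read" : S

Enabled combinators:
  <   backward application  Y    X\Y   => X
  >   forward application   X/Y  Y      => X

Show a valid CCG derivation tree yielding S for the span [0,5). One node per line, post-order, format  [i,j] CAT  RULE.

[0,5] S   >
  [0,2] S/(S\PP)   >
    [0,1] "chased" : (S/(S\PP))/S
    [1,2] "city" : S
  [2,5] S\PP   >
    [2,4] (S\PP)/S   >
      [2,3] "river" : ((S\PP)/S)/S
      [3,4] "which" : S
    [4,5] "read" : S

[0,1] (S/(S\PP))/S  lex  "chased"
[1,2] S  lex  "city"
[0,2] S/(S\PP)  >  k=1
[2,3] ((S\PP)/S)/S  lex  "river"
[3,4] S  lex  "which"
[2,4] (S\PP)/S  >  k=3
[4,5] S  lex  "read"
[2,5] S\PP  >  k=4
[0,5] S  >  k=2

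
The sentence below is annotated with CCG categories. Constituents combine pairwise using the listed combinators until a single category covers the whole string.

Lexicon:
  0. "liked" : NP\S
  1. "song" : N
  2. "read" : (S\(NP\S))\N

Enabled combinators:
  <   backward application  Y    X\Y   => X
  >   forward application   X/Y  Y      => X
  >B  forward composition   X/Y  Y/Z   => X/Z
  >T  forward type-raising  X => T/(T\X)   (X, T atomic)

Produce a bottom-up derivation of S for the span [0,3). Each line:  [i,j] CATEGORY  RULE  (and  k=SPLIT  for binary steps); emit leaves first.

[0,1] NP\S  lex  "liked"
[1,2] N  lex  "song"
[2,3] (S\(NP\S))\N  lex  "read"
[1,3] S\(NP\S)  <  k=2
[0,3] S  <  k=1

[0,3] S   <
  [0,1] "liked" : NP\S
  [1,3] S\(NP\S)   <
    [1,2] "song" : N
    [2,3] "read" : (S\(NP\S))\N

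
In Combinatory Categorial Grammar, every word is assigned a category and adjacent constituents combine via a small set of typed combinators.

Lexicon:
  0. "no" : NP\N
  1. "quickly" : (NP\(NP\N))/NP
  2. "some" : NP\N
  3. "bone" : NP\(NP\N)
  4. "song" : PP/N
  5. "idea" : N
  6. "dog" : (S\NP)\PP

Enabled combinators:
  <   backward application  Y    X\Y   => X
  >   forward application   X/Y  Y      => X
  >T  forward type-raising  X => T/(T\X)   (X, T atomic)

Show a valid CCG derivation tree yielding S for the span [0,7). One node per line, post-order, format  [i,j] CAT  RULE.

[0,7] S   <
  [0,4] NP   <
    [0,1] "no" : NP\N
    [1,4] NP\(NP\N)   >
      [1,2] "quickly" : (NP\(NP\N))/NP
      [2,4] NP   <
        [2,3] "some" : NP\N
        [3,4] "bone" : NP\(NP\N)
  [4,7] S\NP   <
    [4,6] PP   >
      [4,5] "song" : PP/N
      [5,6] "idea" : N
    [6,7] "dog" : (S\NP)\PP

[0,1] NP\N  lex  "no"
[1,2] (NP\(NP\N))/NP  lex  "quickly"
[2,3] NP\N  lex  "some"
[3,4] NP\(NP\N)  lex  "bone"
[2,4] NP  <  k=3
[1,4] NP\(NP\N)  >  k=2
[0,4] NP  <  k=1
[4,5] PP/N  lex  "song"
[5,6] N  lex  "idea"
[4,6] PP  >  k=5
[6,7] (S\NP)\PP  lex  "dog"
[4,7] S\NP  <  k=6
[0,7] S  <  k=4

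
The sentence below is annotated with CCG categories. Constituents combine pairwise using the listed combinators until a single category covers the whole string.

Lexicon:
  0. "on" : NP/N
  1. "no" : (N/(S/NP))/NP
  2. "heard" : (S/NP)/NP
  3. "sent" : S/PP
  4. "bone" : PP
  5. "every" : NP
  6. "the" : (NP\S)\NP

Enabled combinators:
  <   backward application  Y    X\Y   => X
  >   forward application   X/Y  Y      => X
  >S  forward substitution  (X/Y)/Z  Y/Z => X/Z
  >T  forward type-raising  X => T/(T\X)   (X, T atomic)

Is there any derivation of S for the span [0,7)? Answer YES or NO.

NO

NP/N (N/(S/NP))/NP (S/NP)/NP S/PP PP NP (NP\S)\NP
CKY chart[0,7] = {N/(N\NP), NP, NP/(NP\NP), PP/(PP\NP), S/(S\NP)}; S ∉ chart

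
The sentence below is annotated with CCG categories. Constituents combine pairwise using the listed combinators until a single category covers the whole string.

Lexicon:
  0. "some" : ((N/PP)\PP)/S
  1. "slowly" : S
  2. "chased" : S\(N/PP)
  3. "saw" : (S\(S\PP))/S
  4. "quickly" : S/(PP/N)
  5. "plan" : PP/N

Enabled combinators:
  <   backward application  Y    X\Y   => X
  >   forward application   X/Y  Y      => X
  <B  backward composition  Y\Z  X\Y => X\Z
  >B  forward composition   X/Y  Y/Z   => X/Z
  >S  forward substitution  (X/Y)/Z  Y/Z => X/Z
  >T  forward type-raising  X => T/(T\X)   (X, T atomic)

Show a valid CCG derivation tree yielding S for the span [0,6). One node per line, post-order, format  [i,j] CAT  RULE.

[0,1] ((N/PP)\PP)/S  lex  "some"
[1,2] S  lex  "slowly"
[0,2] (N/PP)\PP  >  k=1
[2,3] S\(N/PP)  lex  "chased"
[0,3] S\PP  <B  k=2
[3,4] (S\(S\PP))/S  lex  "saw"
[4,5] S/(PP/N)  lex  "quickly"
[5,6] PP/N  lex  "plan"
[4,6] S  >  k=5
[3,6] S\(S\PP)  >  k=4
[0,6] S  <  k=3

[0,6] S   <
  [0,3] S\PP   <B
    [0,2] (N/PP)\PP   >
      [0,1] "some" : ((N/PP)\PP)/S
      [1,2] "slowly" : S
    [2,3] "chased" : S\(N/PP)
  [3,6] S\(S\PP)   >
    [3,4] "saw" : (S\(S\PP))/S
    [4,6] S   >
      [4,5] "quickly" : S/(PP/N)
      [5,6] "plan" : PP/N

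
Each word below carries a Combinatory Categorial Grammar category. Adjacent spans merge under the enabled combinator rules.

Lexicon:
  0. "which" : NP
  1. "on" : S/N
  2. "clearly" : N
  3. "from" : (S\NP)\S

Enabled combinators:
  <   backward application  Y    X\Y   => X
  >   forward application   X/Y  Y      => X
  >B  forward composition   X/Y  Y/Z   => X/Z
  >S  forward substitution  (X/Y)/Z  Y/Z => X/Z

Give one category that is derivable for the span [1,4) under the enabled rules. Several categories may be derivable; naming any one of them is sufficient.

S\NP

[0,4] S   <
  [0,1] "which" : NP
  [1,4] S\NP   <
    [1,3] S   >
      [1,2] "on" : S/N
      [2,3] "clearly" : N
    [3,4] "from" : (S\NP)\S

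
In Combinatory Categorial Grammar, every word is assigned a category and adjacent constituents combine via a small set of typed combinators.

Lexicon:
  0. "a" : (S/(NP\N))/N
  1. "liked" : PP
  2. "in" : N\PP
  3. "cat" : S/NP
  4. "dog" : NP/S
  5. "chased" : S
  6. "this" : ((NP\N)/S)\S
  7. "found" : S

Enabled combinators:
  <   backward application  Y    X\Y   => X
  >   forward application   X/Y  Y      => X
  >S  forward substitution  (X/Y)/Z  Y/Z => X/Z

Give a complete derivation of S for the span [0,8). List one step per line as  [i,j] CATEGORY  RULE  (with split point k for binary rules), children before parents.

[0,8] S   >
  [0,3] S/(NP\N)   >
    [0,1] "a" : (S/(NP\N))/N
    [1,3] N   <
      [1,2] "liked" : PP
      [2,3] "in" : N\PP
  [3,8] NP\N   >
    [3,7] (NP\N)/S   <
      [3,6] S   >
        [3,4] "cat" : S/NP
        [4,6] NP   >
          [4,5] "dog" : NP/S
          [5,6] "chased" : S
      [6,7] "this" : ((NP\N)/S)\S
    [7,8] "found" : S

[0,1] (S/(NP\N))/N  lex  "a"
[1,2] PP  lex  "liked"
[2,3] N\PP  lex  "in"
[1,3] N  <  k=2
[0,3] S/(NP\N)  >  k=1
[3,4] S/NP  lex  "cat"
[4,5] NP/S  lex  "dog"
[5,6] S  lex  "chased"
[4,6] NP  >  k=5
[3,6] S  >  k=4
[6,7] ((NP\N)/S)\S  lex  "this"
[3,7] (NP\N)/S  <  k=6
[7,8] S  lex  "found"
[3,8] NP\N  >  k=7
[0,8] S  >  k=3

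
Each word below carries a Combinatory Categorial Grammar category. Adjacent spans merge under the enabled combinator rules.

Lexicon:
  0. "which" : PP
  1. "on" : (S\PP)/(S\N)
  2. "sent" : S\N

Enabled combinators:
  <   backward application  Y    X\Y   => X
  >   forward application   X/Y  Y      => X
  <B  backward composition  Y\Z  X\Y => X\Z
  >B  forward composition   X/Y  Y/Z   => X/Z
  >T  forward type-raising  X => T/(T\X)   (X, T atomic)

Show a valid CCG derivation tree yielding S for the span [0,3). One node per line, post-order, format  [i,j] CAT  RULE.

[0,3] S   <
  [0,1] "which" : PP
  [1,3] S\PP   >
    [1,2] "on" : (S\PP)/(S\N)
    [2,3] "sent" : S\N

[0,1] PP  lex  "which"
[1,2] (S\PP)/(S\N)  lex  "on"
[2,3] S\N  lex  "sent"
[1,3] S\PP  >  k=2
[0,3] S  <  k=1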